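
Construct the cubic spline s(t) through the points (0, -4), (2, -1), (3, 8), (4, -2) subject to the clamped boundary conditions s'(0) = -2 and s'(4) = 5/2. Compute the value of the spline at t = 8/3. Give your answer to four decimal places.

Put m_i = s'' at the i-th knot. Here h = (2, 1, 1) and Δ = (3/2, 9, -10), so the interior equations h_(i-1)·m_(i-1) + 2(h_(i-1)+h_i)·m_i + h_i·m_(i+1) = 6(Δ_i − Δ_(i-1)) read
  2·m_0 + 6·m_1 + 1·m_2 = 6(Δ_1 - Δ_0) = 45
  1·m_1 + 4·m_2 + 1·m_3 = 6(Δ_2 - Δ_1) = -114
Clamped end conditions give two more equations: 2h_0·m_0 + h_0·m_1 = 6(Δ_0 - s'(0)) = 21 and h_2·m_2 + 2h_2·m_3 = 6(s'(4) - Δ_2) = 75.
Forward elimination and back-substitution give m_0 = -3, m_1 = 33/2, m_2 = -48, m_3 = 123/2.
On [2, 3], s(t) = -1 + 23/2·(t - 2) + 33/4·(t - 2)² - 43/4·(t - 2)³.
With (t - 2) = 2/3: s(8/3) = 193/27.

7.1481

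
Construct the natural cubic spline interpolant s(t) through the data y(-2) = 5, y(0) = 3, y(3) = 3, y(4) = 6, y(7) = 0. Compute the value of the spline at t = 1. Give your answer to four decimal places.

1.8722

Put M_i = s'' at the i-th knot. Here h = (2, 3, 1, 3) and Δ = (-1, 0, 3, -2), so the interior equations h_(i-1)·M_(i-1) + 2(h_(i-1)+h_i)·M_i + h_i·M_(i+1) = 6(Δ_i − Δ_(i-1)) read
  2·M_0 + 10·M_1 + 3·M_2 = 6(Δ_1 - Δ_0) = 6
  3·M_1 + 8·M_2 + 1·M_3 = 6(Δ_2 - Δ_1) = 18
  1·M_2 + 8·M_3 + 3·M_4 = 6(Δ_3 - Δ_2) = -30
Natural end conditions: M_0 = M_4 = 0.
Hence M_0 = 0, M_1 = -8/31, M_2 = 266/93, M_3 = -382/93, M_4 = 0.
On [0, 3], s(t) = 3 - 109/93·t - 4/31·t² + 145/837·t³.
With t = 1: s(1) = 1567/837.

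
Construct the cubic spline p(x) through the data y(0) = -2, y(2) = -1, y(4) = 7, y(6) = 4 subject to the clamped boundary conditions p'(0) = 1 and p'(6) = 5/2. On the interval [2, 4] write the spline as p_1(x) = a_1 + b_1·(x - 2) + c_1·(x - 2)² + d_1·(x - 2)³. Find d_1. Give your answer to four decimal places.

Put m_i = p'' at the i-th knot. Here h = (2, 2, 2) and Δ = (1/2, 4, -3/2), so the interior equations h_(i-1)·m_(i-1) + 2(h_(i-1)+h_i)·m_i + h_i·m_(i+1) = 6(Δ_i − Δ_(i-1)) read
  2·m_0 + 8·m_1 + 2·m_2 = 6(Δ_1 - Δ_0) = 21
  2·m_1 + 8·m_2 + 2·m_3 = 6(Δ_2 - Δ_1) = -33
Clamped end conditions give two more equations: 2h_0·m_0 + h_0·m_1 = 6(Δ_0 - p'(0)) = -3 and h_2·m_2 + 2h_2·m_3 = 6(p'(6) - Δ_2) = 24.
Solving the tridiagonal system: m_0 = -7/2, m_1 = 11/2, m_2 = -8, m_3 = 10.
On [2, 4], with p_1(x) = a_1 + b_1·(x - 2) + c_1·(x - 2)² + d_1·(x - 2)³: c_1 = m_1/2 = 11/4, d_1 = (m_2 - m_1)/(6h_1) = -9/8, b_1 = Δ_1 - h_1(2m_1 + m_2)/6 = 3.

-1.1250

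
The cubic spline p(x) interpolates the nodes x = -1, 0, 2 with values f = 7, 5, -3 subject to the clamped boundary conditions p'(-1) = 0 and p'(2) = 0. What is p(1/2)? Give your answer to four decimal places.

Put σ_i = p'' at the i-th knot. Here h = (1, 2) and Δ = (-2, -4), so the interior equations h_(i-1)·σ_(i-1) + 2(h_(i-1)+h_i)·σ_i + h_i·σ_(i+1) = 6(Δ_i − Δ_(i-1)) read
  1·σ_0 + 6·σ_1 + 2·σ_2 = 6(Δ_1 - Δ_0) = -12
Clamped end conditions give two more equations: 2h_0·σ_0 + h_0·σ_1 = 6(Δ_0 - p'(-1)) = -12 and h_1·σ_1 + 2h_1·σ_2 = 6(p'(2) - Δ_1) = 24.
Forward elimination and back-substitution give σ_0 = -4, σ_1 = -4, σ_2 = 8.
On [0, 2], p(x) = 5 - 4·x - 2·x² + 1·x³.
With x = 1/2: p(1/2) = 21/8.

2.6250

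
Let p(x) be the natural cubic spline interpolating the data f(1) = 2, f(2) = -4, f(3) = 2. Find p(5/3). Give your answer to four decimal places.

-3.1111

With σ_i denoting the second derivative at x_i, h_i = 1, 1, and Δ_i = (y_(i+1) − y_i)/h_i = -6, 6:
  1·σ_0 + 4·σ_1 + 1·σ_2 = 6(Δ_1 - Δ_0) = 72
Natural end conditions: σ_0 = σ_2 = 0.
Solving: σ_0 = 0, σ_1 = 18, σ_2 = 0.
On [1, 2], p(x) = 2 - 9·(x - 1) + 0·(x - 1)² + 3·(x - 1)³.
With (x - 1) = 2/3: p(5/3) = -28/9.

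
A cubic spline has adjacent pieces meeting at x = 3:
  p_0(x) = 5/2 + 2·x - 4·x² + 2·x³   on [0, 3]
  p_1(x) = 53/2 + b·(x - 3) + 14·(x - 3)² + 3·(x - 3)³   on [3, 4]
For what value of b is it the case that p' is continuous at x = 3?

p_0'(x) = 2 - 8·x + 6·x², so p_0'(3) = 32. On the right, p_1'(3) = b, so b = 32.

32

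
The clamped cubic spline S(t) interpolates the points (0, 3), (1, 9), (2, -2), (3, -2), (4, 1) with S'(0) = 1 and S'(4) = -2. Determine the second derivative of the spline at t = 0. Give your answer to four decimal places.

Let σ_i = S''(x_i). Step sizes h_i = 1, 1, 1, 1; slopes of the chords Δ_i = (y_(i+1) - y_i)/h_i = 6, -11, 0, 3.
  1·σ_0 + 4·σ_1 + 1·σ_2 = 6(Δ_1 - Δ_0) = -102
  1·σ_1 + 4·σ_2 + 1·σ_3 = 6(Δ_2 - Δ_1) = 66
  1·σ_2 + 4·σ_3 + 1·σ_4 = 6(Δ_3 - Δ_2) = 18
Clamped end conditions give two more equations: 2h_0·σ_0 + h_0·σ_1 = 6(Δ_0 - S'(0)) = 30 and h_3·σ_3 + 2h_3·σ_4 = 6(S'(4) - Δ_3) = -30.
Solving the tridiagonal system: σ_0 = 993/28, σ_1 = -573/14, σ_2 = 105/4, σ_3 = 27/14, σ_4 = -447/28.

35.4643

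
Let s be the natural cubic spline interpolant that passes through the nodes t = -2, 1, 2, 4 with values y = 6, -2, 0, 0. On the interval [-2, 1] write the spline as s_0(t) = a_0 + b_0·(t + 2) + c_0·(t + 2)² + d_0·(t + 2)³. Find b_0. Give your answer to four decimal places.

-4.5816

Write σ_i for s''(x_i). With h_i = 3, 1, 2 and divided differences Δ_i = -8/3, 2, 0, the continuity of s' gives the tridiagonal system
  3·σ_0 + 8·σ_1 + 1·σ_2 = 6(Δ_1 - Δ_0) = 28
  1·σ_1 + 6·σ_2 + 2·σ_3 = 6(Δ_2 - Δ_1) = -12
Natural end conditions: σ_0 = σ_3 = 0.
Solving the tridiagonal system: σ_0 = 0, σ_1 = 180/47, σ_2 = -124/47, σ_3 = 0.
On [-2, 1], with s_0(t) = a_0 + b_0·(t + 2) + c_0·(t + 2)² + d_0·(t + 2)³: c_0 = σ_0/2 = 0, d_0 = (σ_1 - σ_0)/(6h_0) = 10/47, b_0 = Δ_0 - h_0(2σ_0 + σ_1)/6 = -646/141.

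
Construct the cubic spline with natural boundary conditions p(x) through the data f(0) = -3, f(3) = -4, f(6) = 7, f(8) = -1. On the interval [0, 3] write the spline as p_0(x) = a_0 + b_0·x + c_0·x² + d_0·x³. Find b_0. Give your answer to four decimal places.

-2.0360

Let M_i = p''(x_i). Step sizes h_i = 3, 3, 2; slopes of the chords Δ_i = (y_(i+1) - y_i)/h_i = -1/3, 11/3, -4.
  3·M_0 + 12·M_1 + 3·M_2 = 6(Δ_1 - Δ_0) = 24
  3·M_1 + 10·M_2 + 2·M_3 = 6(Δ_2 - Δ_1) = -46
Natural end conditions: M_0 = M_3 = 0.
Solving: M_0 = 0, M_1 = 126/37, M_2 = -208/37, M_3 = 0.
On [0, 3], with p_0(x) = a_0 + b_0·x + c_0·x² + d_0·x³: c_0 = M_0/2 = 0, d_0 = (M_1 - M_0)/(6h_0) = 7/37, b_0 = Δ_0 - h_0(2M_0 + M_1)/6 = -226/111.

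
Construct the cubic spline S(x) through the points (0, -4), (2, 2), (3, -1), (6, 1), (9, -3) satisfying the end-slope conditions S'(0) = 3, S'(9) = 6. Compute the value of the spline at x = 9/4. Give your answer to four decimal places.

1.4861

Write M_i for S''(x_i). With h_i = 2, 1, 3, 3 and divided differences Δ_i = 3, -3, 2/3, -4/3, the continuity of S' gives the tridiagonal system
  2·M_0 + 6·M_1 + 1·M_2 = 6(Δ_1 - Δ_0) = -36
  1·M_1 + 8·M_2 + 3·M_3 = 6(Δ_2 - Δ_1) = 22
  3·M_2 + 12·M_3 + 3·M_4 = 6(Δ_3 - Δ_2) = -12
Clamped end conditions give two more equations: 2h_0·M_0 + h_0·M_1 = 6(Δ_0 - S'(0)) = 0 and h_3·M_3 + 2h_3·M_4 = 6(S'(9) - Δ_3) = 44.
Forward elimination and back-substitution give M_0 = 337/81, M_1 = -674/81, M_2 = 454/81, M_3 = -392/81, M_4 = 790/81.
On [2, 3], S(x) = 2 - 94/81·(x - 2) - 337/81·(x - 2)² + 188/81·(x - 2)³.
With (x - 2) = 1/4: S(9/4) = 107/72.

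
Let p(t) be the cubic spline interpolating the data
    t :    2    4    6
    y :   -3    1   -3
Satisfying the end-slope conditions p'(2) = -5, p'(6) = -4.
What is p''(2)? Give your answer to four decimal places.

13.7500

With m_i denoting the second derivative at x_i, h_i = 2, 2, and Δ_i = (y_(i+1) − y_i)/h_i = 2, -2:
  2·m_0 + 8·m_1 + 2·m_2 = 6(Δ_1 - Δ_0) = -24
Clamped end conditions give two more equations: 2h_0·m_0 + h_0·m_1 = 6(Δ_0 - p'(2)) = 42 and h_1·m_1 + 2h_1·m_2 = 6(p'(6) - Δ_1) = -12.
Hence m_0 = 55/4, m_1 = -13/2, m_2 = 1/4.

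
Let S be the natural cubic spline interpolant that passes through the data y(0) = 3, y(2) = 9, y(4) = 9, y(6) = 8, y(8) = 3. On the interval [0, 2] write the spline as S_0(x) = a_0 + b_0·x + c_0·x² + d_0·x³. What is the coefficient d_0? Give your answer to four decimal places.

Write M_i for S''(x_i). With h_i = 2, 2, 2, 2 and divided differences Δ_i = 3, 0, -1/2, -5/2, the continuity of S' gives the tridiagonal system
  2·M_0 + 8·M_1 + 2·M_2 = 6(Δ_1 - Δ_0) = -18
  2·M_1 + 8·M_2 + 2·M_3 = 6(Δ_2 - Δ_1) = -3
  2·M_2 + 8·M_3 + 2·M_4 = 6(Δ_3 - Δ_2) = -12
Natural end conditions: M_0 = M_4 = 0.
Hence M_0 = 0, M_1 = -135/56, M_2 = 9/14, M_3 = -93/56, M_4 = 0.
On [0, 2], with S_0(x) = a_0 + b_0·x + c_0·x² + d_0·x³: c_0 = M_0/2 = 0, d_0 = (M_1 - M_0)/(6h_0) = -45/224, b_0 = Δ_0 - h_0(2M_0 + M_1)/6 = 213/56.

-0.2009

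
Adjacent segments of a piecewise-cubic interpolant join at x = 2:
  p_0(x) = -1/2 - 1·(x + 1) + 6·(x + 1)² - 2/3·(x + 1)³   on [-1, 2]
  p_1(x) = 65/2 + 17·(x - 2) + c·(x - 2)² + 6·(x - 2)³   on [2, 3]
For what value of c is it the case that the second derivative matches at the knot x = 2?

p_0''(x) = 12 - 4·(x + 1), so p_0''(2) = 0. On the right, p_1''(2) = 2c, so c = 0.

0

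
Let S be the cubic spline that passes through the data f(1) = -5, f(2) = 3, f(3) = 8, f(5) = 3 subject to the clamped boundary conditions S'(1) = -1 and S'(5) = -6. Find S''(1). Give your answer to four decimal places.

Put M_i = S'' at the i-th knot. Here h = (1, 1, 2) and Δ = (8, 5, -5/2), so the interior equations h_(i-1)·M_(i-1) + 2(h_(i-1)+h_i)·M_i + h_i·M_(i+1) = 6(Δ_i − Δ_(i-1)) read
  1·M_0 + 4·M_1 + 1·M_2 = 6(Δ_1 - Δ_0) = -18
  1·M_1 + 6·M_2 + 2·M_3 = 6(Δ_2 - Δ_1) = -45
Clamped end conditions give two more equations: 2h_0·M_0 + h_0·M_1 = 6(Δ_0 - S'(1)) = 54 and h_2·M_2 + 2h_2·M_3 = 6(S'(5) - Δ_2) = -21.
Solving: M_0 = 721/22, M_1 = -127/11, M_2 = -101/22, M_3 = -65/22.

32.7727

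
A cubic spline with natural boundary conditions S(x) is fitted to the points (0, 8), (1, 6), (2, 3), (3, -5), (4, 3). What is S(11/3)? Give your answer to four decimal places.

-1.0370

With σ_i denoting the second derivative at x_i, h_i = 1, 1, 1, 1, and Δ_i = (y_(i+1) − y_i)/h_i = -2, -3, -8, 8:
  1·σ_0 + 4·σ_1 + 1·σ_2 = 6(Δ_1 - Δ_0) = -6
  1·σ_1 + 4·σ_2 + 1·σ_3 = 6(Δ_2 - Δ_1) = -30
  1·σ_2 + 4·σ_3 + 1·σ_4 = 6(Δ_3 - Δ_2) = 96
Natural end conditions: σ_0 = σ_4 = 0.
Hence σ_0 = 0, σ_1 = 9/4, σ_2 = -15, σ_3 = 111/4, σ_4 = 0.
On [3, 4], S(x) = -5 - 5/4·(x - 3) + 111/8·(x - 3)² - 37/8·(x - 3)³.
With (x - 3) = 2/3: S(11/3) = -28/27.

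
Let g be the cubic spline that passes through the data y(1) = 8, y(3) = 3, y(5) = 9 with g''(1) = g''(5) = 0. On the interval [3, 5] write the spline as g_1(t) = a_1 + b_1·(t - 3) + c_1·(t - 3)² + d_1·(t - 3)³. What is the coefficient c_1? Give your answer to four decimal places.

Put M_i = g'' at the i-th knot. Here h = (2, 2) and Δ = (-5/2, 3), so the interior equations h_(i-1)·M_(i-1) + 2(h_(i-1)+h_i)·M_i + h_i·M_(i+1) = 6(Δ_i − Δ_(i-1)) read
  2·M_0 + 8·M_1 + 2·M_2 = 6(Δ_1 - Δ_0) = 33
Natural end conditions: M_0 = M_2 = 0.
Solving the tridiagonal system: M_0 = 0, M_1 = 33/8, M_2 = 0.
On [3, 5], with g_1(t) = a_1 + b_1·(t - 3) + c_1·(t - 3)² + d_1·(t - 3)³: c_1 = M_1/2 = 33/16, d_1 = (M_2 - M_1)/(6h_1) = -11/32, b_1 = Δ_1 - h_1(2M_1 + M_2)/6 = 1/4.

2.0625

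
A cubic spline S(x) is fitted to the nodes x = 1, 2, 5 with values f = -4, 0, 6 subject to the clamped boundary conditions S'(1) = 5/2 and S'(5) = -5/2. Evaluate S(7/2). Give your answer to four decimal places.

Write σ_i for S''(x_i). With h_i = 1, 3 and divided differences Δ_i = 4, 2, the continuity of S' gives the tridiagonal system
  1·σ_0 + 8·σ_1 + 3·σ_2 = 6(Δ_1 - Δ_0) = -12
Clamped end conditions give two more equations: 2h_0·σ_0 + h_0·σ_1 = 6(Δ_0 - S'(1)) = 9 and h_1·σ_1 + 2h_1·σ_2 = 6(S'(5) - Δ_1) = -27.
Forward elimination and back-substitution give σ_0 = 19/4, σ_1 = -1/2, σ_2 = -17/4.
On [2, 5], S(x) = 0 + 37/8·(x - 2) - 1/4·(x - 2)² - 5/24·(x - 2)³.
With (x - 2) = 3/2: S(7/2) = 363/64.

5.6719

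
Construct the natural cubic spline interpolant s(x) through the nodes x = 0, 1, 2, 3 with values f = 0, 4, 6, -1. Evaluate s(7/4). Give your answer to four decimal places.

6.2281

Write m_i for s''(x_i). With h_i = 1, 1, 1 and divided differences Δ_i = 4, 2, -7, the continuity of s' gives the tridiagonal system
  1·m_0 + 4·m_1 + 1·m_2 = 6(Δ_1 - Δ_0) = -12
  1·m_1 + 4·m_2 + 1·m_3 = 6(Δ_2 - Δ_1) = -54
Natural end conditions: m_0 = m_3 = 0.
Forward elimination and back-substitution give m_0 = 0, m_1 = 2/5, m_2 = -68/5, m_3 = 0.
On [1, 2], s(x) = 4 + 62/15·(x - 1) + 1/5·(x - 1)² - 7/3·(x - 1)³.
With (x - 1) = 3/4: s(7/4) = 1993/320.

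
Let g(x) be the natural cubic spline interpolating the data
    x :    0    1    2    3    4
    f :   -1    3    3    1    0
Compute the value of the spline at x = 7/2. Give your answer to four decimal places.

Put m_i = g'' at the i-th knot. Here h = (1, 1, 1, 1) and Δ = (4, 0, -2, -1), so the interior equations h_(i-1)·m_(i-1) + 2(h_(i-1)+h_i)·m_i + h_i·m_(i+1) = 6(Δ_i − Δ_(i-1)) read
  1·m_0 + 4·m_1 + 1·m_2 = 6(Δ_1 - Δ_0) = -24
  1·m_1 + 4·m_2 + 1·m_3 = 6(Δ_2 - Δ_1) = -12
  1·m_2 + 4·m_3 + 1·m_4 = 6(Δ_3 - Δ_2) = 6
Natural end conditions: m_0 = m_4 = 0.
Forward elimination and back-substitution give m_0 = 0, m_1 = -153/28, m_2 = -15/7, m_3 = 57/28, m_4 = 0.
On [3, 4], g(x) = 1 - 47/28·(x - 3) + 57/56·(x - 3)² - 19/56·(x - 3)³.
With (x - 3) = 1/2: g(7/2) = 167/448.

0.3728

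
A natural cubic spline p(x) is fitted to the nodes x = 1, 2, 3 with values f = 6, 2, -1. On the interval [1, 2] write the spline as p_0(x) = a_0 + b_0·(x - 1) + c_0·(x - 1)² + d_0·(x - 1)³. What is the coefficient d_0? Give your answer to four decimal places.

0.2500

Put σ_i = p'' at the i-th knot. Here h = (1, 1) and Δ = (-4, -3), so the interior equations h_(i-1)·σ_(i-1) + 2(h_(i-1)+h_i)·σ_i + h_i·σ_(i+1) = 6(Δ_i − Δ_(i-1)) read
  1·σ_0 + 4·σ_1 + 1·σ_2 = 6(Δ_1 - Δ_0) = 6
Natural end conditions: σ_0 = σ_2 = 0.
Forward elimination and back-substitution give σ_0 = 0, σ_1 = 3/2, σ_2 = 0.
On [1, 2], with p_0(x) = a_0 + b_0·(x - 1) + c_0·(x - 1)² + d_0·(x - 1)³: c_0 = σ_0/2 = 0, d_0 = (σ_1 - σ_0)/(6h_0) = 1/4, b_0 = Δ_0 - h_0(2σ_0 + σ_1)/6 = -17/4.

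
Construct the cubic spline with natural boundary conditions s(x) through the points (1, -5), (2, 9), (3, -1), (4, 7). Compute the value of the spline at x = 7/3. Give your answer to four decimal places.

6.5852

Put σ_i = s'' at the i-th knot. Here h = (1, 1, 1) and Δ = (14, -10, 8), so the interior equations h_(i-1)·σ_(i-1) + 2(h_(i-1)+h_i)·σ_i + h_i·σ_(i+1) = 6(Δ_i − Δ_(i-1)) read
  1·σ_0 + 4·σ_1 + 1·σ_2 = 6(Δ_1 - Δ_0) = -144
  1·σ_1 + 4·σ_2 + 1·σ_3 = 6(Δ_2 - Δ_1) = 108
Natural end conditions: σ_0 = σ_3 = 0.
Solving: σ_0 = 0, σ_1 = -228/5, σ_2 = 192/5, σ_3 = 0.
On [2, 3], s(x) = 9 - 6/5·(x - 2) - 114/5·(x - 2)² + 14·(x - 2)³.
With (x - 2) = 1/3: s(7/3) = 889/135.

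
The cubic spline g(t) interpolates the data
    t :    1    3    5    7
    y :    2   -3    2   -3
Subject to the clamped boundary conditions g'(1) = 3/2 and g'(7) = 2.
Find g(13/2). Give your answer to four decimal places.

Write M_i for g''(x_i). With h_i = 2, 2, 2 and divided differences Δ_i = -5/2, 5/2, -5/2, the continuity of g' gives the tridiagonal system
  2·M_0 + 8·M_1 + 2·M_2 = 6(Δ_1 - Δ_0) = 30
  2·M_1 + 8·M_2 + 2·M_3 = 6(Δ_2 - Δ_1) = -30
Clamped end conditions give two more equations: 2h_0·M_0 + h_0·M_1 = 6(Δ_0 - g'(1)) = -24 and h_2·M_2 + 2h_2·M_3 = 6(g'(7) - Δ_2) = 27.
Solving the tridiagonal system: M_0 = -307/30, M_1 = 127/15, M_2 = -259/30, M_3 = 166/15.
On [5, 7], g(t) = 2 - 13/30·(t - 5) - 259/60·(t - 5)² + 197/120·(t - 5)³.
With (t - 5) = 3/2: g(13/2) = -903/320.

-2.8219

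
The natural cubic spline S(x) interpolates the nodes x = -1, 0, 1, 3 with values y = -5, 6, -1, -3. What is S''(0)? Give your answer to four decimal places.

-29.7391

With M_i denoting the second derivative at x_i, h_i = 1, 1, 2, and Δ_i = (y_(i+1) − y_i)/h_i = 11, -7, -1:
  1·M_0 + 4·M_1 + 1·M_2 = 6(Δ_1 - Δ_0) = -108
  1·M_1 + 6·M_2 + 2·M_3 = 6(Δ_2 - Δ_1) = 36
Natural end conditions: M_0 = M_3 = 0.
Hence M_0 = 0, M_1 = -684/23, M_2 = 252/23, M_3 = 0.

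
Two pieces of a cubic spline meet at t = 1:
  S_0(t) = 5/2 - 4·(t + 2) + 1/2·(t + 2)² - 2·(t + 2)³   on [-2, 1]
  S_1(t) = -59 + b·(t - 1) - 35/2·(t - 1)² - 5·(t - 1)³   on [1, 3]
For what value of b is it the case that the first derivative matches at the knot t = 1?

S_0'(t) = -4 + 1·(t + 2) - 6·(t + 2)², so S_0'(1) = -55. On the right, S_1'(1) = b, so b = -55.

-55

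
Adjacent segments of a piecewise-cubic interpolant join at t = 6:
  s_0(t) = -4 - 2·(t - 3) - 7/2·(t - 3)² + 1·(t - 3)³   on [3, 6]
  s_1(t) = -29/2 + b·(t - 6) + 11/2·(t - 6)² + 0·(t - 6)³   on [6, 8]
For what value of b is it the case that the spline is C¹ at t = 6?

4

s_0'(t) = -2 - 7·(t - 3) + 3·(t - 3)², so s_0'(6) = 4. On the right, s_1'(6) = b, so b = 4.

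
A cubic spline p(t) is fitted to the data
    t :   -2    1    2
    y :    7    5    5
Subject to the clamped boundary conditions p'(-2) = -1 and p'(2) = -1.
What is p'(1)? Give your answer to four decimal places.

Put σ_i = p'' at the i-th knot. Here h = (3, 1) and Δ = (-2/3, 0), so the interior equations h_(i-1)·σ_(i-1) + 2(h_(i-1)+h_i)·σ_i + h_i·σ_(i+1) = 6(Δ_i − Δ_(i-1)) read
  3·σ_0 + 8·σ_1 + 1·σ_2 = 6(Δ_1 - Δ_0) = 4
Clamped end conditions give two more equations: 2h_0·σ_0 + h_0·σ_1 = 6(Δ_0 - p'(-2)) = 2 and h_1·σ_1 + 2h_1·σ_2 = 6(p'(2) - Δ_1) = -6.
Solving the tridiagonal system: σ_0 = -1/6, σ_1 = 1, σ_2 = -7/2.
On [1, 2], p'(t) = b_1 + 2c_1·(t - 1) + 3d_1·(t - 1)² with b_1 = Δ_1 - h_1(2σ_1 + σ_2)/6 = 1/4, c_1 = σ_1/2 = 1/2, d_1 = (σ_2 - σ_1)/(6h_1) = -3/4. So p'(1) = 1/4.

0.2500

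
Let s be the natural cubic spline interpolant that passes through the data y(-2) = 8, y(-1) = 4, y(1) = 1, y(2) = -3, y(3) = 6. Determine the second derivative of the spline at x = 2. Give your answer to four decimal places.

21.4426

Let m_i = s''(x_i). Step sizes h_i = 1, 2, 1, 1; slopes of the chords Δ_i = (y_(i+1) - y_i)/h_i = -4, -3/2, -4, 9.
  1·m_0 + 6·m_1 + 2·m_2 = 6(Δ_1 - Δ_0) = 15
  2·m_1 + 6·m_2 + 1·m_3 = 6(Δ_2 - Δ_1) = -15
  1·m_2 + 4·m_3 + 1·m_4 = 6(Δ_3 - Δ_2) = 78
Natural end conditions: m_0 = m_4 = 0.
Solving the tridiagonal system: m_0 = 0, m_1 = 621/122, m_2 = -474/61, m_3 = 1308/61, m_4 = 0.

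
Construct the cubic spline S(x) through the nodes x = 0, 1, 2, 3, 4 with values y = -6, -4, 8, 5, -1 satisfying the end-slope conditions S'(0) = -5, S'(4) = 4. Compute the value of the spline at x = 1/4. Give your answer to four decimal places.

-6.8644

Write M_i for S''(x_i). With h_i = 1, 1, 1, 1 and divided differences Δ_i = 2, 12, -3, -6, the continuity of S' gives the tridiagonal system
  1·M_0 + 4·M_1 + 1·M_2 = 6(Δ_1 - Δ_0) = 60
  1·M_1 + 4·M_2 + 1·M_3 = 6(Δ_2 - Δ_1) = -90
  1·M_2 + 4·M_3 + 1·M_4 = 6(Δ_3 - Δ_2) = -18
Clamped end conditions give two more equations: 2h_0·M_0 + h_0·M_1 = 6(Δ_0 - S'(0)) = 42 and h_3·M_3 + 2h_3·M_4 = 6(S'(4) - Δ_3) = 60.
Solving: M_0 = 165/14, M_1 = 129/7, M_2 = -51/2, M_3 = -45/7, M_4 = 465/14.
On [0, 1], S(x) = -6 - 5·x + 165/28·x² + 31/28·x³.
With x = 1/4: S(1/4) = -12301/1792.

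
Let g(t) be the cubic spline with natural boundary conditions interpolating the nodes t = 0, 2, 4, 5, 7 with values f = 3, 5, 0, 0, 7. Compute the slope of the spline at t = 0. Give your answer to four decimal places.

2.1367

Put m_i = g'' at the i-th knot. Here h = (2, 2, 1, 2) and Δ = (1, -5/2, 0, 7/2), so the interior equations h_(i-1)·m_(i-1) + 2(h_(i-1)+h_i)·m_i + h_i·m_(i+1) = 6(Δ_i − Δ_(i-1)) read
  2·m_0 + 8·m_1 + 2·m_2 = 6(Δ_1 - Δ_0) = -21
  2·m_1 + 6·m_2 + 1·m_3 = 6(Δ_2 - Δ_1) = 15
  1·m_2 + 6·m_3 + 2·m_4 = 6(Δ_3 - Δ_2) = 21
Natural end conditions: m_0 = m_4 = 0.
Solving: m_0 = 0, m_1 = -873/256, m_2 = 201/64, m_3 = 381/128, m_4 = 0.
On [0, 2], g'(t) = b_0 + 2c_0·t + 3d_0·t² with b_0 = Δ_0 - h_0(2m_0 + m_1)/6 = 547/256, c_0 = m_0/2 = 0, d_0 = (m_1 - m_0)/(6h_0) = -291/1024. So g'(0) = 547/256.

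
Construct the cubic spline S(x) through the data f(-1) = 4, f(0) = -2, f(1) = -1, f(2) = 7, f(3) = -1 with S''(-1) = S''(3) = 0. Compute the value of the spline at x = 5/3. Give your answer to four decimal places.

5.2765

Let M_i = S''(x_i). Step sizes h_i = 1, 1, 1, 1; slopes of the chords Δ_i = (y_(i+1) - y_i)/h_i = -6, 1, 8, -8.
  1·M_0 + 4·M_1 + 1·M_2 = 6(Δ_1 - Δ_0) = 42
  1·M_1 + 4·M_2 + 1·M_3 = 6(Δ_2 - Δ_1) = 42
  1·M_2 + 4·M_3 + 1·M_4 = 6(Δ_3 - Δ_2) = -96
Natural end conditions: M_0 = M_4 = 0.
Solving the tridiagonal system: M_0 = 0, M_1 = 183/28, M_2 = 111/7, M_3 = -783/28, M_4 = 0.
On [1, 2], S(x) = -1 + 59/8·(x - 1) + 111/14·(x - 1)² - 409/56·(x - 1)³.
With (x - 1) = 2/3: S(5/3) = 3989/756.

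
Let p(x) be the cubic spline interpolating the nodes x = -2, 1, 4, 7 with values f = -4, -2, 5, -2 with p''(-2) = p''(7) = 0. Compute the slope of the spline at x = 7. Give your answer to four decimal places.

Let m_i = p''(x_i). Step sizes h_i = 3, 3, 3; slopes of the chords Δ_i = (y_(i+1) - y_i)/h_i = 2/3, 7/3, -7/3.
  3·m_0 + 12·m_1 + 3·m_2 = 6(Δ_1 - Δ_0) = 10
  3·m_1 + 12·m_2 + 3·m_3 = 6(Δ_2 - Δ_1) = -28
Natural end conditions: m_0 = m_3 = 0.
Solving: m_0 = 0, m_1 = 68/45, m_2 = -122/45, m_3 = 0.
On [4, 7], p'(x) = b_2 + 2c_2·(x - 4) + 3d_2·(x - 4)² with b_2 = Δ_2 - h_2(2m_2 + m_3)/6 = 17/45, c_2 = m_2/2 = -61/45, d_2 = (m_3 - m_2)/(6h_2) = 61/405. So p'(7) = -166/45.

-3.6889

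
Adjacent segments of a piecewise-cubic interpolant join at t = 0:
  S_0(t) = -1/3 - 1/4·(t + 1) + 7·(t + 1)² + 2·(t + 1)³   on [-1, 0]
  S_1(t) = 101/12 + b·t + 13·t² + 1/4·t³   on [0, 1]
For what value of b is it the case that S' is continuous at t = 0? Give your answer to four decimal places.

19.7500

S_0'(t) = -1/4 + 14·(t + 1) + 6·(t + 1)², so S_0'(0) = 79/4. On the right, S_1'(0) = b, so b = 79/4.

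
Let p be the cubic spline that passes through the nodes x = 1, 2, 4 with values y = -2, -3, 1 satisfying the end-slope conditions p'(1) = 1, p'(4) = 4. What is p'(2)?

-1

With σ_i denoting the second derivative at x_i, h_i = 1, 2, and Δ_i = (y_(i+1) − y_i)/h_i = -1, 2:
  1·σ_0 + 6·σ_1 + 2·σ_2 = 6(Δ_1 - Δ_0) = 18
Clamped end conditions give two more equations: 2h_0·σ_0 + h_0·σ_1 = 6(Δ_0 - p'(1)) = -12 and h_1·σ_1 + 2h_1·σ_2 = 6(p'(4) - Δ_1) = 12.
Solving the tridiagonal system: σ_0 = -8, σ_1 = 4, σ_2 = 1.
On [2, 4], p'(x) = b_1 + 2c_1·(x - 2) + 3d_1·(x - 2)² with b_1 = Δ_1 - h_1(2σ_1 + σ_2)/6 = -1, c_1 = σ_1/2 = 2, d_1 = (σ_2 - σ_1)/(6h_1) = -1/4. So p'(2) = -1.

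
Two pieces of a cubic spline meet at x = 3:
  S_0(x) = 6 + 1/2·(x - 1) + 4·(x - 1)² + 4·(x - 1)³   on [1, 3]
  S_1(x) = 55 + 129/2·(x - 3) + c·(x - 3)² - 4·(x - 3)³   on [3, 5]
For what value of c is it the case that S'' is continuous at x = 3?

S_0''(x) = 8 + 24·(x - 1), so S_0''(3) = 56. On the right, S_1''(3) = 2c, so c = 28.

28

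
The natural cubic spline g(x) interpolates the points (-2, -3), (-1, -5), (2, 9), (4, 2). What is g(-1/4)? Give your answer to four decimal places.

Put σ_i = g'' at the i-th knot. Here h = (1, 3, 2) and Δ = (-2, 14/3, -7/2), so the interior equations h_(i-1)·σ_(i-1) + 2(h_(i-1)+h_i)·σ_i + h_i·σ_(i+1) = 6(Δ_i − Δ_(i-1)) read
  1·σ_0 + 8·σ_1 + 3·σ_2 = 6(Δ_1 - Δ_0) = 40
  3·σ_1 + 10·σ_2 + 2·σ_3 = 6(Δ_2 - Δ_1) = -49
Natural end conditions: σ_0 = σ_3 = 0.
Hence σ_0 = 0, σ_1 = 547/71, σ_2 = -512/71, σ_3 = 0.
On [-1, 2], g(x) = -5 + 121/213·(x + 1) + 547/142·(x + 1)² - 353/426·(x + 1)³.
With (x + 1) = 3/4: g(-1/4) = -25053/9088.

-2.7567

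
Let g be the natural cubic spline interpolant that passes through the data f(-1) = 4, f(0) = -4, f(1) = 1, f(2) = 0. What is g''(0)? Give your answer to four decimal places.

23.2000

Put M_i = g'' at the i-th knot. Here h = (1, 1, 1) and Δ = (-8, 5, -1), so the interior equations h_(i-1)·M_(i-1) + 2(h_(i-1)+h_i)·M_i + h_i·M_(i+1) = 6(Δ_i − Δ_(i-1)) read
  1·M_0 + 4·M_1 + 1·M_2 = 6(Δ_1 - Δ_0) = 78
  1·M_1 + 4·M_2 + 1·M_3 = 6(Δ_2 - Δ_1) = -36
Natural end conditions: M_0 = M_3 = 0.
Solving: M_0 = 0, M_1 = 116/5, M_2 = -74/5, M_3 = 0.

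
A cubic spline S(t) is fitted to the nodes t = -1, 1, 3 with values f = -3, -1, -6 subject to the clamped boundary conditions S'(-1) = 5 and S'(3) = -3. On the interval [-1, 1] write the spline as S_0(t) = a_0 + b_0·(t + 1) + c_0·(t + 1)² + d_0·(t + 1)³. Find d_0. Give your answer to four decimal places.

0.3438

Write m_i for S''(x_i). With h_i = 2, 2 and divided differences Δ_i = 1, -5/2, the continuity of S' gives the tridiagonal system
  2·m_0 + 8·m_1 + 2·m_2 = 6(Δ_1 - Δ_0) = -21
Clamped end conditions give two more equations: 2h_0·m_0 + h_0·m_1 = 6(Δ_0 - S'(-1)) = -24 and h_1·m_1 + 2h_1·m_2 = 6(S'(3) - Δ_1) = -3.
Solving the tridiagonal system: m_0 = -43/8, m_1 = -5/4, m_2 = -1/8.
On [-1, 1], with S_0(t) = a_0 + b_0·(t + 1) + c_0·(t + 1)² + d_0·(t + 1)³: c_0 = m_0/2 = -43/16, d_0 = (m_1 - m_0)/(6h_0) = 11/32, b_0 = Δ_0 - h_0(2m_0 + m_1)/6 = 5.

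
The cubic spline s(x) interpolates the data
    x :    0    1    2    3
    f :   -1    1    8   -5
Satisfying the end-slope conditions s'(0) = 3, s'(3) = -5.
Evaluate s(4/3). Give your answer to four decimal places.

4.2667

Write m_i for s''(x_i). With h_i = 1, 1, 1 and divided differences Δ_i = 2, 7, -13, the continuity of s' gives the tridiagonal system
  1·m_0 + 4·m_1 + 1·m_2 = 6(Δ_1 - Δ_0) = 30
  1·m_1 + 4·m_2 + 1·m_3 = 6(Δ_2 - Δ_1) = -120
Clamped end conditions give two more equations: 2h_0·m_0 + h_0·m_1 = 6(Δ_0 - s'(0)) = -6 and h_2·m_2 + 2h_2·m_3 = 6(s'(3) - Δ_2) = 48.
Hence m_0 = -218/15, m_1 = 346/15, m_2 = -716/15, m_3 = 718/15.
On [1, 2], s(x) = 1 + 109/15·(x - 1) + 173/15·(x - 1)² - 59/5·(x - 1)³.
With (x - 1) = 1/3: s(4/3) = 64/15.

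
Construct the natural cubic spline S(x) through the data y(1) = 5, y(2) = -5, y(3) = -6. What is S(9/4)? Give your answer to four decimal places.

-5.9883

With σ_i denoting the second derivative at x_i, h_i = 1, 1, and Δ_i = (y_(i+1) − y_i)/h_i = -10, -1:
  1·σ_0 + 4·σ_1 + 1·σ_2 = 6(Δ_1 - Δ_0) = 54
Natural end conditions: σ_0 = σ_2 = 0.
Solving: σ_0 = 0, σ_1 = 27/2, σ_2 = 0.
On [2, 3], S(x) = -5 - 11/2·(x - 2) + 27/4·(x - 2)² - 9/4·(x - 2)³.
With (x - 2) = 1/4: S(9/4) = -1533/256.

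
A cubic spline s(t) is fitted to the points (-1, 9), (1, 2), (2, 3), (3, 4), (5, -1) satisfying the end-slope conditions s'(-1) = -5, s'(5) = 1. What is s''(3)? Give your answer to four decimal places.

With M_i denoting the second derivative at x_i, h_i = 2, 1, 1, 2, and Δ_i = (y_(i+1) − y_i)/h_i = -7/2, 1, 1, -5/2:
  2·M_0 + 6·M_1 + 1·M_2 = 6(Δ_1 - Δ_0) = 27
  1·M_1 + 4·M_2 + 1·M_3 = 6(Δ_2 - Δ_1) = 0
  1·M_2 + 6·M_3 + 2·M_4 = 6(Δ_3 - Δ_2) = -21
Clamped end conditions give two more equations: 2h_0·M_0 + h_0·M_1 = 6(Δ_0 - s'(-1)) = 9 and h_3·M_3 + 2h_3·M_4 = 6(s'(5) - Δ_3) = 21.
Solving: M_0 = 1/20, M_1 = 22/5, M_2 = 1/2, M_3 = -32/5, M_4 = 169/20.

-6.4000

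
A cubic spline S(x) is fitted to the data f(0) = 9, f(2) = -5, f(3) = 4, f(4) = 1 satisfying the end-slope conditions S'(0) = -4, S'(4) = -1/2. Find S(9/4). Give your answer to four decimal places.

Let m_i = S''(x_i). Step sizes h_i = 2, 1, 1; slopes of the chords Δ_i = (y_(i+1) - y_i)/h_i = -7, 9, -3.
  2·m_0 + 6·m_1 + 1·m_2 = 6(Δ_1 - Δ_0) = 96
  1·m_1 + 4·m_2 + 1·m_3 = 6(Δ_2 - Δ_1) = -72
Clamped end conditions give two more equations: 2h_0·m_0 + h_0·m_1 = 6(Δ_0 - S'(0)) = -18 and h_2·m_2 + 2h_2·m_3 = 6(S'(4) - Δ_2) = 15.
Solving: m_0 = -397/22, m_1 = 298/11, m_2 = -335/11, m_3 = 250/11.
On [2, 3], S(x) = -5 + 111/22·(x - 2) + 149/11·(x - 2)² - 211/22·(x - 2)³.
With (x - 2) = 1/4: S(9/4) = -4283/1408.

-3.0419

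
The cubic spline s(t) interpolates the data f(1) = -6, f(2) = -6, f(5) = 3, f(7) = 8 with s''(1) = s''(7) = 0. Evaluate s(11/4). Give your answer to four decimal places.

Let m_i = s''(x_i). Step sizes h_i = 1, 3, 2; slopes of the chords Δ_i = (y_(i+1) - y_i)/h_i = 0, 3, 5/2.
  1·m_0 + 8·m_1 + 3·m_2 = 6(Δ_1 - Δ_0) = 18
  3·m_1 + 10·m_2 + 2·m_3 = 6(Δ_2 - Δ_1) = -3
Natural end conditions: m_0 = m_3 = 0.
Solving: m_0 = 0, m_1 = 189/71, m_2 = -78/71, m_3 = 0.
On [2, 5], s(t) = -6 + 63/71·(t - 2) + 189/142·(t - 2)² - 89/426·(t - 2)³.
With (t - 2) = 3/4: s(11/4) = -42477/9088.

-4.6740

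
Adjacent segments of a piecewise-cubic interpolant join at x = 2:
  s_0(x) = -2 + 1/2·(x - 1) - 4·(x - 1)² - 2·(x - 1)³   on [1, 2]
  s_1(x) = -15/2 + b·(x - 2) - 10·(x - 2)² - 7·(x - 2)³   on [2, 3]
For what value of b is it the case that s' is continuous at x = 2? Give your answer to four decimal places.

-13.5000

s_0'(x) = 1/2 - 8·(x - 1) - 6·(x - 1)², so s_0'(2) = -27/2. On the right, s_1'(2) = b, so b = -27/2.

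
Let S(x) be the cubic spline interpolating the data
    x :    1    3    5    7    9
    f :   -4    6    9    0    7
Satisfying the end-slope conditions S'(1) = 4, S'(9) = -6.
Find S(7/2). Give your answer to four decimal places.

Write m_i for S''(x_i). With h_i = 2, 2, 2, 2 and divided differences Δ_i = 5, 3/2, -9/2, 7/2, the continuity of S' gives the tridiagonal system
  2·m_0 + 8·m_1 + 2·m_2 = 6(Δ_1 - Δ_0) = -21
  2·m_1 + 8·m_2 + 2·m_3 = 6(Δ_2 - Δ_1) = -36
  2·m_2 + 8·m_3 + 2·m_4 = 6(Δ_3 - Δ_2) = 48
Clamped end conditions give two more equations: 2h_0·m_0 + h_0·m_1 = 6(Δ_0 - S'(1)) = 6 and h_3·m_3 + 2h_3·m_4 = 6(S'(9) - Δ_3) = -57.
Solving the tridiagonal system: m_0 = 241/112, m_1 = -73/56, m_2 = -119/16, m_3 = 731/56, m_4 = -2327/112.
On [3, 5], S(x) = 6 + 543/112·(x - 3) - 73/112·(x - 3)² - 229/448·(x - 3)³.
With (x - 3) = 1/2: S(7/2) = 4197/512.

8.1973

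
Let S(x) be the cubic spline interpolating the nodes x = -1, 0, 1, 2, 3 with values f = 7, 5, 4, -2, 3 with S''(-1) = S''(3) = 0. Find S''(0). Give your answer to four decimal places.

Put m_i = S'' at the i-th knot. Here h = (1, 1, 1, 1) and Δ = (-2, -1, -6, 5), so the interior equations h_(i-1)·m_(i-1) + 2(h_(i-1)+h_i)·m_i + h_i·m_(i+1) = 6(Δ_i − Δ_(i-1)) read
  1·m_0 + 4·m_1 + 1·m_2 = 6(Δ_1 - Δ_0) = 6
  1·m_1 + 4·m_2 + 1·m_3 = 6(Δ_2 - Δ_1) = -30
  1·m_2 + 4·m_3 + 1·m_4 = 6(Δ_3 - Δ_2) = 66
Natural end conditions: m_0 = m_4 = 0.
Solving: m_0 = 0, m_1 = 69/14, m_2 = -96/7, m_3 = 279/14, m_4 = 0.

4.9286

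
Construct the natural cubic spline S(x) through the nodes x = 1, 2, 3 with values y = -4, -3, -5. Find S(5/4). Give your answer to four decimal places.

-3.5742

Let m_i = S''(x_i). Step sizes h_i = 1, 1; slopes of the chords Δ_i = (y_(i+1) - y_i)/h_i = 1, -2.
  1·m_0 + 4·m_1 + 1·m_2 = 6(Δ_1 - Δ_0) = -18
Natural end conditions: m_0 = m_2 = 0.
Solving the tridiagonal system: m_0 = 0, m_1 = -9/2, m_2 = 0.
On [1, 2], S(x) = -4 + 7/4·(x - 1) + 0·(x - 1)² - 3/4·(x - 1)³.
With (x - 1) = 1/4: S(5/4) = -915/256.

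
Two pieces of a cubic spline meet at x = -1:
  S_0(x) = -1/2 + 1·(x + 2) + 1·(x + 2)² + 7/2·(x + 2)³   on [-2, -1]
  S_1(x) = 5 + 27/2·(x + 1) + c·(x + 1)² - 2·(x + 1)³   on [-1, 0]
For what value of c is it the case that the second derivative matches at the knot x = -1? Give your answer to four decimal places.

S_0''(x) = 2 + 21·(x + 2), so S_0''(-1) = 23. On the right, S_1''(-1) = 2c, so c = 23/2.

11.5000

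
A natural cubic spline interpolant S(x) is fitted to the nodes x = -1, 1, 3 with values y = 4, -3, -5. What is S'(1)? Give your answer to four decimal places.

Let M_i = S''(x_i). Step sizes h_i = 2, 2; slopes of the chords Δ_i = (y_(i+1) - y_i)/h_i = -7/2, -1.
  2·M_0 + 8·M_1 + 2·M_2 = 6(Δ_1 - Δ_0) = 15
Natural end conditions: M_0 = M_2 = 0.
Solving the tridiagonal system: M_0 = 0, M_1 = 15/8, M_2 = 0.
On [1, 3], S'(x) = b_1 + 2c_1·(x - 1) + 3d_1·(x - 1)² with b_1 = Δ_1 - h_1(2M_1 + M_2)/6 = -9/4, c_1 = M_1/2 = 15/16, d_1 = (M_2 - M_1)/(6h_1) = -5/32. So S'(1) = -9/4.

-2.2500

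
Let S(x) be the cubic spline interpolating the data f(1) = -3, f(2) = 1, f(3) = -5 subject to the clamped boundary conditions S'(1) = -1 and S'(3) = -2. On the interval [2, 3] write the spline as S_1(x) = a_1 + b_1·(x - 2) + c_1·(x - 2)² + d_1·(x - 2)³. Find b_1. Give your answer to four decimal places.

Write M_i for S''(x_i). With h_i = 1, 1 and divided differences Δ_i = 4, -6, the continuity of S' gives the tridiagonal system
  1·M_0 + 4·M_1 + 1·M_2 = 6(Δ_1 - Δ_0) = -60
Clamped end conditions give two more equations: 2h_0·M_0 + h_0·M_1 = 6(Δ_0 - S'(1)) = 30 and h_1·M_1 + 2h_1·M_2 = 6(S'(3) - Δ_1) = 24.
Hence M_0 = 59/2, M_1 = -29, M_2 = 53/2.
On [2, 3], with S_1(x) = a_1 + b_1·(x - 2) + c_1·(x - 2)² + d_1·(x - 2)³: c_1 = M_1/2 = -29/2, d_1 = (M_2 - M_1)/(6h_1) = 37/4, b_1 = Δ_1 - h_1(2M_1 + M_2)/6 = -3/4.

-0.7500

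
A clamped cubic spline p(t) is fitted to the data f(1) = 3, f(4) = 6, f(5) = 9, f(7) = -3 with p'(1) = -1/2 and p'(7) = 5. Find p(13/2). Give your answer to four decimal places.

Put m_i = p'' at the i-th knot. Here h = (3, 1, 2) and Δ = (1, 3, -6), so the interior equations h_(i-1)·m_(i-1) + 2(h_(i-1)+h_i)·m_i + h_i·m_(i+1) = 6(Δ_i − Δ_(i-1)) read
  3·m_0 + 8·m_1 + 1·m_2 = 6(Δ_1 - Δ_0) = 12
  1·m_1 + 6·m_2 + 2·m_3 = 6(Δ_2 - Δ_1) = -54
Clamped end conditions give two more equations: 2h_0·m_0 + h_0·m_1 = 6(Δ_0 - p'(1)) = 9 and h_2·m_2 + 2h_2·m_3 = 6(p'(7) - Δ_2) = 66.
Forward elimination and back-substitution give m_0 = -10/21, m_1 = 83/21, m_2 = -382/21, m_3 = 1075/42.
On [5, 7], p(t) = 9 - 101/42·(t - 5) - 191/21·(t - 5)² + 613/168·(t - 5)³.
With (t - 5) = 3/2: p(13/2) = -1235/448.

-2.7567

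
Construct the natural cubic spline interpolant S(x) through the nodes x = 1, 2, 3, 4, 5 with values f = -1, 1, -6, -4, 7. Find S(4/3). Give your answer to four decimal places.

Let M_i = S''(x_i). Step sizes h_i = 1, 1, 1, 1; slopes of the chords Δ_i = (y_(i+1) - y_i)/h_i = 2, -7, 2, 11.
  1·M_0 + 4·M_1 + 1·M_2 = 6(Δ_1 - Δ_0) = -54
  1·M_1 + 4·M_2 + 1·M_3 = 6(Δ_2 - Δ_1) = 54
  1·M_2 + 4·M_3 + 1·M_4 = 6(Δ_3 - Δ_2) = 54
Natural end conditions: M_0 = M_4 = 0.
Solving the tridiagonal system: M_0 = 0, M_1 = -243/14, M_2 = 108/7, M_3 = 135/14, M_4 = 0.
On [1, 2], S(x) = -1 + 137/28·(x - 1) + 0·(x - 1)² - 81/28·(x - 1)³.
With (x - 1) = 1/3: S(4/3) = 11/21.

0.5238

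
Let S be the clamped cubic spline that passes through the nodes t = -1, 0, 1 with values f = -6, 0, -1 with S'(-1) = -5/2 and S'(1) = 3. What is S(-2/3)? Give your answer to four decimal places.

Put σ_i = S'' at the i-th knot. Here h = (1, 1) and Δ = (6, -1), so the interior equations h_(i-1)·σ_(i-1) + 2(h_(i-1)+h_i)·σ_i + h_i·σ_(i+1) = 6(Δ_i − Δ_(i-1)) read
  1·σ_0 + 4·σ_1 + 1·σ_2 = 6(Δ_1 - Δ_0) = -42
Clamped end conditions give two more equations: 2h_0·σ_0 + h_0·σ_1 = 6(Δ_0 - S'(-1)) = 51 and h_1·σ_1 + 2h_1·σ_2 = 6(S'(1) - Δ_1) = 24.
Solving the tridiagonal system: σ_0 = 155/4, σ_1 = -53/2, σ_2 = 101/4.
On [-1, 0], S(t) = -6 - 5/2·(t + 1) + 155/8·(t + 1)² - 87/8·(t + 1)³.
With (t + 1) = 1/3: S(-2/3) = -61/12.

-5.0833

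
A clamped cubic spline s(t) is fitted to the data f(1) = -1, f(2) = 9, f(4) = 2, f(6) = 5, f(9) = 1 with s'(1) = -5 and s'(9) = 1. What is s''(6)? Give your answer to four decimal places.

-5.6415

Write M_i for s''(x_i). With h_i = 1, 2, 2, 3 and divided differences Δ_i = 10, -7/2, 3/2, -4/3, the continuity of s' gives the tridiagonal system
  1·M_0 + 6·M_1 + 2·M_2 = 6(Δ_1 - Δ_0) = -81
  2·M_1 + 8·M_2 + 2·M_3 = 6(Δ_2 - Δ_1) = 30
  2·M_2 + 10·M_3 + 3·M_4 = 6(Δ_3 - Δ_2) = -17
Clamped end conditions give two more equations: 2h_0·M_0 + h_0·M_1 = 6(Δ_0 - s'(1)) = 90 and h_3·M_3 + 2h_3·M_4 = 6(s'(9) - Δ_3) = 14.
Solving the tridiagonal system: M_0 = 6215/106, M_1 = -1445/53, M_2 = 2539/212, M_3 = -299/53, M_4 = 1639/318.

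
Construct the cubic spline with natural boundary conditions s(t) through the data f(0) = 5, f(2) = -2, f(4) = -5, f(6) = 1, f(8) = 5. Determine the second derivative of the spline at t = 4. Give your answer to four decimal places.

Let M_i = s''(x_i). Step sizes h_i = 2, 2, 2, 2; slopes of the chords Δ_i = (y_(i+1) - y_i)/h_i = -7/2, -3/2, 3, 2.
  2·M_0 + 8·M_1 + 2·M_2 = 6(Δ_1 - Δ_0) = 12
  2·M_1 + 8·M_2 + 2·M_3 = 6(Δ_2 - Δ_1) = 27
  2·M_2 + 8·M_3 + 2·M_4 = 6(Δ_3 - Δ_2) = -6
Natural end conditions: M_0 = M_4 = 0.
Hence M_0 = 0, M_1 = 33/56, M_2 = 51/14, M_3 = -93/56, M_4 = 0.

3.6429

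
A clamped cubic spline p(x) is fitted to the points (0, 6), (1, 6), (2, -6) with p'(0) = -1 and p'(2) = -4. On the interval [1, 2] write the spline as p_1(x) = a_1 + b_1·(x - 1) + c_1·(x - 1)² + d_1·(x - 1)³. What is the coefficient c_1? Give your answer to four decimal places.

Write M_i for p''(x_i). With h_i = 1, 1 and divided differences Δ_i = 0, -12, the continuity of p' gives the tridiagonal system
  1·M_0 + 4·M_1 + 1·M_2 = 6(Δ_1 - Δ_0) = -72
Clamped end conditions give two more equations: 2h_0·M_0 + h_0·M_1 = 6(Δ_0 - p'(0)) = 6 and h_1·M_1 + 2h_1·M_2 = 6(p'(2) - Δ_1) = 48.
Forward elimination and back-substitution give M_0 = 39/2, M_1 = -33, M_2 = 81/2.
On [1, 2], with p_1(x) = a_1 + b_1·(x - 1) + c_1·(x - 1)² + d_1·(x - 1)³: c_1 = M_1/2 = -33/2, d_1 = (M_2 - M_1)/(6h_1) = 49/4, b_1 = Δ_1 - h_1(2M_1 + M_2)/6 = -31/4.

-16.5000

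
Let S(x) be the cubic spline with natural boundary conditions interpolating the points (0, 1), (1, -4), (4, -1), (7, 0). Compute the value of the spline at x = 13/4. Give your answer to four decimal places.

With M_i denoting the second derivative at x_i, h_i = 1, 3, 3, and Δ_i = (y_(i+1) − y_i)/h_i = -5, 1, 1/3:
  1·M_0 + 8·M_1 + 3·M_2 = 6(Δ_1 - Δ_0) = 36
  3·M_1 + 12·M_2 + 3·M_3 = 6(Δ_2 - Δ_1) = -4
Natural end conditions: M_0 = M_3 = 0.
Hence M_0 = 0, M_1 = 148/29, M_2 = -140/87, M_3 = 0.
On [1, 4], S(x) = -4 - 287/87·(x - 1) + 74/29·(x - 1)² - 292/783·(x - 1)³.
With (x - 1) = 9/4: S(13/4) = -1277/464.

-2.7522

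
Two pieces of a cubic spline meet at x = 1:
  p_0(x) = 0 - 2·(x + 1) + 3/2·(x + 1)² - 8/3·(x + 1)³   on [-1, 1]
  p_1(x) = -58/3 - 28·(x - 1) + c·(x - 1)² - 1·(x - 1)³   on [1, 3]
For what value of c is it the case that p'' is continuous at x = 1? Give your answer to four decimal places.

p_0''(x) = 3 - 16·(x + 1), so p_0''(1) = -29. On the right, p_1''(1) = 2c, so c = -29/2.

-14.5000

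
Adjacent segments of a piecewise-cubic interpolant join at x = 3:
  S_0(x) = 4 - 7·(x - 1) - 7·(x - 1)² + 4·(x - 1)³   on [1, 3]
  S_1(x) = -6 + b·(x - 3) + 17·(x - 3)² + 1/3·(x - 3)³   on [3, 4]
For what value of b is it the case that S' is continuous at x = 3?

S_0'(x) = -7 - 14·(x - 1) + 12·(x - 1)², so S_0'(3) = 13. On the right, S_1'(3) = b, so b = 13.

13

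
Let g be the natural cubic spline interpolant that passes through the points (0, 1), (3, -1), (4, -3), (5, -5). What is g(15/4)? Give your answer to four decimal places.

Write M_i for g''(x_i). With h_i = 3, 1, 1 and divided differences Δ_i = -2/3, -2, -2, the continuity of g' gives the tridiagonal system
  3·M_0 + 8·M_1 + 1·M_2 = 6(Δ_1 - Δ_0) = -8
  1·M_1 + 4·M_2 + 1·M_3 = 6(Δ_2 - Δ_1) = 0
Natural end conditions: M_0 = M_3 = 0.
Solving: M_0 = 0, M_1 = -32/31, M_2 = 8/31, M_3 = 0.
On [3, 4], g(x) = -1 - 158/93·(x - 3) - 16/31·(x - 3)² + 20/93·(x - 3)³.
With (x - 3) = 3/4: g(15/4) = -1227/496.

-2.4738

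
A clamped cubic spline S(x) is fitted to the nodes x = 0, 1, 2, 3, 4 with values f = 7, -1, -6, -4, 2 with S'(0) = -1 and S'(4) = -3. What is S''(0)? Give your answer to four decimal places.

With M_i denoting the second derivative at x_i, h_i = 1, 1, 1, 1, and Δ_i = (y_(i+1) − y_i)/h_i = -8, -5, 2, 6:
  1·M_0 + 4·M_1 + 1·M_2 = 6(Δ_1 - Δ_0) = 18
  1·M_1 + 4·M_2 + 1·M_3 = 6(Δ_2 - Δ_1) = 42
  1·M_2 + 4·M_3 + 1·M_4 = 6(Δ_3 - Δ_2) = 24
Clamped end conditions give two more equations: 2h_0·M_0 + h_0·M_1 = 6(Δ_0 - S'(0)) = -42 and h_3·M_3 + 2h_3·M_4 = 6(S'(4) - Δ_3) = -54.
Solving: M_0 = -725/28, M_1 = 137/14, M_2 = 19/4, M_3 = 185/14, M_4 = -941/28.

-25.8929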